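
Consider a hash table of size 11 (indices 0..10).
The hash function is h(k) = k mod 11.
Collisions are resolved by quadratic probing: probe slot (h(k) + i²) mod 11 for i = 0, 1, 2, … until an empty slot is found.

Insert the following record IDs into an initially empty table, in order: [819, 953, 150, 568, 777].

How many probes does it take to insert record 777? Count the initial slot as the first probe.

5

819: h=5 -> slot 5
953: h=7 -> slot 7
150: h=7, probe 7,8 -> slot 8
568: h=7, probe 7,8,0 -> slot 0
777: h=7, probe 7,8,0,5,1 -> slot 1
Table: [568, 777, —, —, —, 819, —, 953, 150, —, —]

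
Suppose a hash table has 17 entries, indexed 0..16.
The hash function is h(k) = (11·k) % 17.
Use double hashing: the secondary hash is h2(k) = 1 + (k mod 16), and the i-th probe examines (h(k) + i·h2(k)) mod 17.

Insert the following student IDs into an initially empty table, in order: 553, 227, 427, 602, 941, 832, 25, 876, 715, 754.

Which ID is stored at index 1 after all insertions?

754

553: h=14 → slot 14
227: h=15 → slot 15
427: h=5 → slot 5
602: h=9 → slot 9
941: h=15, h2=14, probe 15,12 → slot 12
832: h=6 → slot 6
25: h=3 → slot 3
876: h=14, h2=13, probe 14,10 → slot 10
715: h=11 → slot 11
754: h=15, h2=3, probe 15,1 → slot 1
Table: [-, 754, -, 25, -, 427, 832, -, -, 602, 876, 715, 941, -, 553, 227, -]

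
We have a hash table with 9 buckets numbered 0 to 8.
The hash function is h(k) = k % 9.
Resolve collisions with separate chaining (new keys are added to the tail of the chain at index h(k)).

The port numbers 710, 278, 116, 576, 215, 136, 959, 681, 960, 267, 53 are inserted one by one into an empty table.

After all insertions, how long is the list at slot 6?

3

710 → bucket 8
278 → bucket 8 (collision)
116 → bucket 8 (collision)
576 → bucket 0
215 → bucket 8 (collision)
136 → bucket 1
959 → bucket 5
681 → bucket 6
960 → bucket 6 (collision)
267 → bucket 6 (collision)
53 → bucket 8 (collision)
Final buckets:
0: 576
1: 136
2: .
3: .
4: .
5: 959
6: 681 -> 960 -> 267
7: .
8: 710 -> 278 -> 116 -> 215 -> 53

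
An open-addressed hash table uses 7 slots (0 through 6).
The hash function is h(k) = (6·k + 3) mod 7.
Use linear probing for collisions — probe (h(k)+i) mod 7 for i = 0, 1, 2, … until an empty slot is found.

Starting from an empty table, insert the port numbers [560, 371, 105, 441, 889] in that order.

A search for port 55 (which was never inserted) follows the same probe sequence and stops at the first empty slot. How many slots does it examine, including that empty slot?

Insert 560: h=3, slot 3 empty -> index 3.
Insert 371: h=3, slot 3 occupied -> index 4.
Insert 105: h=3, slots 3,4 occupied -> index 5.
Insert 441: h=3, slots 3,4,5 occupied -> index 6.
Insert 889: h=3, slots 3,4,5,6 occupied -> index 0.
Table: [889, ., ., 560, 371, 105, 441]
Lookup 55: h=4, probe 4,5,6,0,1 → slot 1 empty, not found.

5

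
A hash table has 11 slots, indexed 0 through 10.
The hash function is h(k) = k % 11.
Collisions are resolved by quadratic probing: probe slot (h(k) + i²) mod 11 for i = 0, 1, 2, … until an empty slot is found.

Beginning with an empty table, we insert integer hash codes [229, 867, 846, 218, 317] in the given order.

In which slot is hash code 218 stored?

2

229 hashes to 9; slot 9 is free → place at 9.
867 hashes to 9; 9 taken → place at 10.
846 hashes to 10; 10 taken → place at 0.
218 hashes to 9; 9,10 taken → place at 2.
317 hashes to 9; 9,10,2 taken → place at 7.
Table: [846, -, 218, -, -, -, -, 317, -, 229, 867]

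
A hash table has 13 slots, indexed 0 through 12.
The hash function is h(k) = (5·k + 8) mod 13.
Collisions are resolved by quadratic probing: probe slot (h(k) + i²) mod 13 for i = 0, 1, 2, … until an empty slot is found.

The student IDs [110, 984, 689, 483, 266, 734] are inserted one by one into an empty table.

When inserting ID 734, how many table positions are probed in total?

Insert 110: h=12, slot 12 empty => index 12.
Insert 984: h=1, slot 1 empty => index 1.
Insert 689: h=8, slot 8 empty => index 8.
Insert 483: h=5, slot 5 empty => index 5.
Insert 266: h=12, slot 12 occupied => index 0.
Insert 734: h=12, slots 12,0 occupied => index 3.
Table: [266, 984, —, 734, —, 483, —, —, 689, —, —, —, 110]

3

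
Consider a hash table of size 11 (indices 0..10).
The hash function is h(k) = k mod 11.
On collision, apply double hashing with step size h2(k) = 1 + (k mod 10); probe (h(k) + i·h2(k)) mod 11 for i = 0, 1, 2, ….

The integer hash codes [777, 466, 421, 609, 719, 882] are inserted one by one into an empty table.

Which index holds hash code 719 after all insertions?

1

777 hashes to 7; slot 7 is free => place at 7.
466 hashes to 4; slot 4 is free => place at 4.
421 hashes to 3; slot 3 is free => place at 3.
609 hashes to 4, h2=10; 4,3 taken => place at 2.
719 hashes to 4, h2=10; 4,3,2 taken => place at 1.
882 hashes to 2, h2=3; 2 taken => place at 5.
Table: [., 719, 609, 421, 466, 882, ., 777, ., ., .]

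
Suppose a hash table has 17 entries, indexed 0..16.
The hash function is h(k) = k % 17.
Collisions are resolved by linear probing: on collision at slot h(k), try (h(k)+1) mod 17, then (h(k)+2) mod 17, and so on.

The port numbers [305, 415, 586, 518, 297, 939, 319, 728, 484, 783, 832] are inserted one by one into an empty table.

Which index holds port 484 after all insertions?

305: h=16 → slot 16
415: h=7 → slot 7
586: h=8 → slot 8
518: h=8, probe 8,9 → slot 9
297: h=8, probe 8,9,10 → slot 10
939: h=4 → slot 4
319: h=13 → slot 13
728: h=14 → slot 14
484: h=8, probe 8,9,10,11 → slot 11
783: h=1 → slot 1
832: h=16, probe 16,0 → slot 0
Table: [832, 783, ∅, ∅, 939, ∅, ∅, 415, 586, 518, 297, 484, ∅, 319, 728, ∅, 305]

11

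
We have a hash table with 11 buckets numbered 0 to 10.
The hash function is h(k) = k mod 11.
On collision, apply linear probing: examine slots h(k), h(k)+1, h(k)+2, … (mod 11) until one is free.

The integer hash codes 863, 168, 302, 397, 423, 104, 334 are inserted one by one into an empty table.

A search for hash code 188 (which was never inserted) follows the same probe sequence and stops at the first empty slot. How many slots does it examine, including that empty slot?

2

863: h=5 => slot 5
168: h=3 => slot 3
302: h=5, probe 5,6 => slot 6
397: h=1 => slot 1
423: h=5, probe 5,6,7 => slot 7
104: h=5, probe 5,6,7,8 => slot 8
334: h=4 => slot 4
Table: [., 397, ., 168, 334, 863, 302, 423, 104, ., .]
Lookup 188: h=1, probe 1,2 → slot 2 empty, not found.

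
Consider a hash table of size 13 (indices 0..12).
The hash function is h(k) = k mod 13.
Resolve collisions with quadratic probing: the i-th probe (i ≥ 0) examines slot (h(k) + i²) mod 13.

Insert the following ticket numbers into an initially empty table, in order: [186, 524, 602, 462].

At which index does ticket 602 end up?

186: h=4 → slot 4
524: h=4, probe 4,5 → slot 5
602: h=4, probe 4,5,8 → slot 8
462: h=7 → slot 7
Table: [_, _, _, _, 186, 524, _, 462, 602, _, _, _, _]

8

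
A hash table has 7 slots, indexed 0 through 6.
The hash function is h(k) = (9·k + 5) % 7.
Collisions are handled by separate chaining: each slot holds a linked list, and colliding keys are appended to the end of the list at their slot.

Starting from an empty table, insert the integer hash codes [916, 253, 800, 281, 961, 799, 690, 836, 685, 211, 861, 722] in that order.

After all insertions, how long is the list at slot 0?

5

Insert 916: h=3, bucket 3 empty → new chain.
Insert 253: h=0, bucket 0 empty → new chain.
Insert 800: h=2, bucket 2 empty → new chain.
Insert 281: h=0, bucket 0 nonempty → append to chain.
Insert 961: h=2, bucket 2 nonempty → append to chain.
Insert 799: h=0, bucket 0 nonempty → append to chain.
Insert 690: h=6, bucket 6 empty → new chain.
Insert 836: h=4, bucket 4 empty → new chain.
Insert 685: h=3, bucket 3 nonempty → append to chain.
Insert 211: h=0, bucket 0 nonempty → append to chain.
Insert 861: h=5, bucket 5 empty → new chain.
Insert 722: h=0, bucket 0 nonempty → append to chain.
Final buckets:
0: 253 -> 281 -> 799 -> 211 -> 722
1: -
2: 800 -> 961
3: 916 -> 685
4: 836
5: 861
6: 690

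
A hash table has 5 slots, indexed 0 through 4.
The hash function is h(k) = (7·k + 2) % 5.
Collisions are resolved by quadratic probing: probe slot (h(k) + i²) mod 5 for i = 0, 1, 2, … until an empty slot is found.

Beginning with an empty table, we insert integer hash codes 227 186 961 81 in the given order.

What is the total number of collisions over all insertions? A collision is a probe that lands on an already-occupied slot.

3

227: h=1 → slot 1
186: h=4 → slot 4
961: h=4, probe 4,0 → slot 0
81: h=4, probe 4,0,3 → slot 3
Table: [961, 227, -, 81, 186]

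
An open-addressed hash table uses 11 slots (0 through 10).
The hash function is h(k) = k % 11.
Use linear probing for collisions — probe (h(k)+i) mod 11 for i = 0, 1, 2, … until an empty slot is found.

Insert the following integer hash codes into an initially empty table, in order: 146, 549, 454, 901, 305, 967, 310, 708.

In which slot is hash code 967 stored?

1

146 hashes to 3; slot 3 is free → place at 3.
549 hashes to 10; slot 10 is free → place at 10.
454 hashes to 3; 3 taken → place at 4.
901 hashes to 10; 10 taken → place at 0.
305 hashes to 8; slot 8 is free → place at 8.
967 hashes to 10; 10,0 taken → place at 1.
310 hashes to 2; slot 2 is free → place at 2.
708 hashes to 4; 4 taken → place at 5.
Table: [901, 967, 310, 146, 454, 708, -, -, 305, -, 549]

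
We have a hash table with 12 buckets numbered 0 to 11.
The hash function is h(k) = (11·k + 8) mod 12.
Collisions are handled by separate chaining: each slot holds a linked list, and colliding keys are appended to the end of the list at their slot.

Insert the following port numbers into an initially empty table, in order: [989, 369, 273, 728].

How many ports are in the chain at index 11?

2

Insert 989: h=3, bucket 3 empty -> new chain.
Insert 369: h=11, bucket 11 empty -> new chain.
Insert 273: h=11, bucket 11 nonempty -> append to chain.
Insert 728: h=0, bucket 0 empty -> new chain.
Final buckets:
0: 728
1: _
2: _
3: 989
4: _
5: _
6: _
7: _
8: _
9: _
10: _
11: 369 -> 273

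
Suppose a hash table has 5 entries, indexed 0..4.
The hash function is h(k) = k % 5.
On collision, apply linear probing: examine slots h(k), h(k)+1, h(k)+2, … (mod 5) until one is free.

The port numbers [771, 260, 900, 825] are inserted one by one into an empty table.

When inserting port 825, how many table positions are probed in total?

4

Insert 771: h=1, slot 1 empty → index 1.
Insert 260: h=0, slot 0 empty → index 0.
Insert 900: h=0, slots 0,1 occupied → index 2.
Insert 825: h=0, slots 0,1,2 occupied → index 3.
Table: [260, 771, 900, 825, .]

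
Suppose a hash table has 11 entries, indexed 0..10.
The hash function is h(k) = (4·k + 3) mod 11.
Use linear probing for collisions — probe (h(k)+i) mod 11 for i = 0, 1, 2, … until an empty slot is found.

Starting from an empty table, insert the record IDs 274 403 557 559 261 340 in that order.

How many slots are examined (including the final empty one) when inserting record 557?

Insert 274: h=10, slot 10 empty → index 10.
Insert 403: h=9, slot 9 empty → index 9.
Insert 557: h=9, slots 9,10 occupied → index 0.
Insert 559: h=6, slot 6 empty → index 6.
Insert 261: h=2, slot 2 empty → index 2.
Insert 340: h=10, slots 10,0 occupied → index 1.
Table: [557, 340, 261, ., ., ., 559, ., ., 403, 274]

3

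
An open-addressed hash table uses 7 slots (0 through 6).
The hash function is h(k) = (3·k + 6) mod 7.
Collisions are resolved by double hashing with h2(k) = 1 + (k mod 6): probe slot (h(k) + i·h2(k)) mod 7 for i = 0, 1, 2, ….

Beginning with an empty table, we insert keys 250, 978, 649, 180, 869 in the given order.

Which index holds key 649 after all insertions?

250 hashes to 0; slot 0 is free -> place at 0.
978 hashes to 0, h2=1; 0 taken -> place at 1.
649 hashes to 0, h2=2; 0 taken -> place at 2.
180 hashes to 0, h2=1; 0,1,2 taken -> place at 3.
869 hashes to 2, h2=6; 2,1,0 taken -> place at 6.
Table: [250, 978, 649, 180, —, —, 869]

2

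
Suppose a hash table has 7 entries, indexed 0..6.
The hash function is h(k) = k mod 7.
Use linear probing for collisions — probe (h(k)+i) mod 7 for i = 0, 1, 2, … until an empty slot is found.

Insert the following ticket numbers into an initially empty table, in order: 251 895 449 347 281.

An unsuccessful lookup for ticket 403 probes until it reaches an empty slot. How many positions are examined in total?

Insert 251: h=6, slot 6 empty => index 6.
Insert 895: h=6, slot 6 occupied => index 0.
Insert 449: h=1, slot 1 empty => index 1.
Insert 347: h=4, slot 4 empty => index 4.
Insert 281: h=1, slot 1 occupied => index 2.
Table: [895, 449, 281, —, 347, —, 251]
Lookup 403: h=4, probe 4,5 → slot 5 empty, not found.

2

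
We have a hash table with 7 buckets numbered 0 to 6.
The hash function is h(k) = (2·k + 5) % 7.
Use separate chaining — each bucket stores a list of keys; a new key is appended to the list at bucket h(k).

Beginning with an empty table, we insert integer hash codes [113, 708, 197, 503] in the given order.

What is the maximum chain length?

113 → bucket 0
708 → bucket 0 (collision)
197 → bucket 0 (collision)
503 → bucket 3
Final buckets:
0: 113 -> 708 -> 197
1: —
2: —
3: 503
4: —
5: —
6: —

3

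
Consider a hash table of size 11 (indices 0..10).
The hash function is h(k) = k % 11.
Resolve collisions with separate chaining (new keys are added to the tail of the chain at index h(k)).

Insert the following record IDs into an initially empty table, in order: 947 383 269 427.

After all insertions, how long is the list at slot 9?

2

947 → bucket 1
383 → bucket 9
269 → bucket 5
427 → bucket 9 (collision)
Final buckets:
0: ∅
1: 947
2: ∅
3: ∅
4: ∅
5: 269
6: ∅
7: ∅
8: ∅
9: 383 -> 427
10: ∅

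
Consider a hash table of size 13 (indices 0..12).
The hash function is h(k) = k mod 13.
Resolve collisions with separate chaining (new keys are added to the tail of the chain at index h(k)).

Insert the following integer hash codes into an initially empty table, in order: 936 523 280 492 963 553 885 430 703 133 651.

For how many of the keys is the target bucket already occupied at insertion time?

6

936 → bucket 0
523 → bucket 3
280 → bucket 7
492 → bucket 11
963 → bucket 1
553 → bucket 7 (collision)
885 → bucket 1 (collision)
430 → bucket 1 (collision)
703 → bucket 1 (collision)
133 → bucket 3 (collision)
651 → bucket 1 (collision)
Final buckets:
0: 936
1: 963 -> 885 -> 430 -> 703 -> 651
2: —
3: 523 -> 133
4: —
5: —
6: —
7: 280 -> 553
8: —
9: —
10: —
11: 492
12: —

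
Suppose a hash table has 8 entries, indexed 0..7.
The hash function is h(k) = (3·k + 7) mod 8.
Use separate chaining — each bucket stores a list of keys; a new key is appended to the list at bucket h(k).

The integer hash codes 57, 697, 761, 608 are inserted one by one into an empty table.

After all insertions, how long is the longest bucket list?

Insert 57: h=2, bucket 2 empty → new chain.
Insert 697: h=2, bucket 2 nonempty → append to chain.
Insert 761: h=2, bucket 2 nonempty → append to chain.
Insert 608: h=7, bucket 7 empty → new chain.
Final buckets:
0: ∅
1: ∅
2: 57 -> 697 -> 761
3: ∅
4: ∅
5: ∅
6: ∅
7: 608

3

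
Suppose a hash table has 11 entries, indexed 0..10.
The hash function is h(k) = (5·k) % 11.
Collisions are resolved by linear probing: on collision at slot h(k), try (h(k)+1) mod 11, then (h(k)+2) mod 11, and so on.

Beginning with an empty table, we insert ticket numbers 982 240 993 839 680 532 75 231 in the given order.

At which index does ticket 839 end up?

6

982 hashes to 4; slot 4 is free => place at 4.
240 hashes to 1; slot 1 is free => place at 1.
993 hashes to 4; 4 taken => place at 5.
839 hashes to 4; 4,5 taken => place at 6.
680 hashes to 1; 1 taken => place at 2.
532 hashes to 9; slot 9 is free => place at 9.
75 hashes to 1; 1,2 taken => place at 3.
231 hashes to 0; slot 0 is free => place at 0.
Table: [231, 240, 680, 75, 982, 993, 839, -, -, 532, -]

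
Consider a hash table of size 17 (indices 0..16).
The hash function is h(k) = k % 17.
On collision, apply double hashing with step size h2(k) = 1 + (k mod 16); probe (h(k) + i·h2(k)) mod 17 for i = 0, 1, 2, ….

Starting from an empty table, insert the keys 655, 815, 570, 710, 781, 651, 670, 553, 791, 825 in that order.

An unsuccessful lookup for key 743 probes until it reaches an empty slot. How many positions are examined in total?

3

655: h=9 => slot 9
815: h=16 => slot 16
570: h=9, h2=11, probe 9,3 => slot 3
710: h=13 => slot 13
781: h=16, h2=14, probe 16,13,10 => slot 10
651: h=5 => slot 5
670: h=7 => slot 7
553: h=9, h2=10, probe 9,2 => slot 2
791: h=9, h2=8, probe 9,0 => slot 0
825: h=9, h2=10, probe 9,2,12 => slot 12
Table: [791, -, 553, 570, -, 651, -, 670, -, 655, 781, -, 825, 710, -, -, 815]
Lookup 743: h=12, h2=8, probe 12,3,11 → slot 11 empty, not found.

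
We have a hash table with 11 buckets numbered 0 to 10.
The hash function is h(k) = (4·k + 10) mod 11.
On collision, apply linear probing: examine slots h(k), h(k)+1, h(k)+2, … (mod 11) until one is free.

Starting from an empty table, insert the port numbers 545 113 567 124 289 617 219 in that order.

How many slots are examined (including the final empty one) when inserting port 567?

545: h=1 → slot 1
113: h=0 → slot 0
567: h=1, probe 1,2 → slot 2
124: h=0, probe 0,1,2,3 → slot 3
289: h=0, probe 0,1,2,3,4 → slot 4
617: h=3, probe 3,4,5 → slot 5
219: h=6 → slot 6
Table: [113, 545, 567, 124, 289, 617, 219, _, _, _, _]

2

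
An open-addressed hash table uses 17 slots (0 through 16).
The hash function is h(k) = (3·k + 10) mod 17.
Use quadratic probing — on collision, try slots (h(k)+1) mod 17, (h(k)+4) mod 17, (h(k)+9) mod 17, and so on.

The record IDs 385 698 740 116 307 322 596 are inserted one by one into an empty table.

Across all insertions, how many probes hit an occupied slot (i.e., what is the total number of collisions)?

3

385: h=9 => slot 9
698: h=13 => slot 13
740: h=3 => slot 3
116: h=1 => slot 1
307: h=13, probe 13,14 => slot 14
322: h=7 => slot 7
596: h=13, probe 13,14,0 => slot 0
Table: [596, 116, —, 740, —, —, —, 322, —, 385, —, —, —, 698, 307, —, —]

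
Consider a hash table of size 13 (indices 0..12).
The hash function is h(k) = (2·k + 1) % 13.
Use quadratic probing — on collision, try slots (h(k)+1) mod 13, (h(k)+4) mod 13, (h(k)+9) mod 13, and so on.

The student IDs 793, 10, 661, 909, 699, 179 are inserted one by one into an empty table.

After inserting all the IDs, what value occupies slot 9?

Insert 793: h=1, slot 1 empty -> index 1.
Insert 10: h=8, slot 8 empty -> index 8.
Insert 661: h=10, slot 10 empty -> index 10.
Insert 909: h=12, slot 12 empty -> index 12.
Insert 699: h=8, slot 8 occupied -> index 9.
Insert 179: h=8, slots 8,9,12 occupied -> index 4.
Table: [., 793, ., ., 179, ., ., ., 10, 699, 661, ., 909]

699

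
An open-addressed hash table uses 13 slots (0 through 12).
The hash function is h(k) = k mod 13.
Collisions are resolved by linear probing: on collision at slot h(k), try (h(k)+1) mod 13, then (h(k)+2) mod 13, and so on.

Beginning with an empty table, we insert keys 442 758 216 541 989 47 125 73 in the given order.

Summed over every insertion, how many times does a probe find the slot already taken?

442 hashes to 0; slot 0 is free => place at 0.
758 hashes to 4; slot 4 is free => place at 4.
216 hashes to 8; slot 8 is free => place at 8.
541 hashes to 8; 8 taken => place at 9.
989 hashes to 1; slot 1 is free => place at 1.
47 hashes to 8; 8,9 taken => place at 10.
125 hashes to 8; 8,9,10 taken => place at 11.
73 hashes to 8; 8,9,10,11 taken => place at 12.
Table: [442, 989, ., ., 758, ., ., ., 216, 541, 47, 125, 73]

10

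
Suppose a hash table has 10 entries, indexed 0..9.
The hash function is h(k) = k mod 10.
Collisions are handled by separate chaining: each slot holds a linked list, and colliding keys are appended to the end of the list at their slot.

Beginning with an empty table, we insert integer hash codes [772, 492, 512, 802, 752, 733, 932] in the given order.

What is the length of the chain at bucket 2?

6

772 → bucket 2
492 → bucket 2 (collision)
512 → bucket 2 (collision)
802 → bucket 2 (collision)
752 → bucket 2 (collision)
733 → bucket 3
932 → bucket 2 (collision)
Final buckets:
0: ∅
1: ∅
2: 772 -> 492 -> 512 -> 802 -> 752 -> 932
3: 733
4: ∅
5: ∅
6: ∅
7: ∅
8: ∅
9: ∅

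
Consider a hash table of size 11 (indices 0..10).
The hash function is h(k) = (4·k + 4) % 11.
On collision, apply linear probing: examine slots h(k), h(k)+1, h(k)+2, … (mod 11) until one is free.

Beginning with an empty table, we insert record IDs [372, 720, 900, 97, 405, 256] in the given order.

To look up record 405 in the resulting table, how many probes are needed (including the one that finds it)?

Insert 372: h=7, slot 7 empty → index 7.
Insert 720: h=2, slot 2 empty → index 2.
Insert 900: h=7, slot 7 occupied → index 8.
Insert 97: h=7, slots 7,8 occupied → index 9.
Insert 405: h=7, slots 7,8,9 occupied → index 10.
Insert 256: h=5, slot 5 empty → index 5.
Table: [-, -, 720, -, -, 256, -, 372, 900, 97, 405]
Lookup 405: h=7, probe 7,8,9,10 → found at 10.

4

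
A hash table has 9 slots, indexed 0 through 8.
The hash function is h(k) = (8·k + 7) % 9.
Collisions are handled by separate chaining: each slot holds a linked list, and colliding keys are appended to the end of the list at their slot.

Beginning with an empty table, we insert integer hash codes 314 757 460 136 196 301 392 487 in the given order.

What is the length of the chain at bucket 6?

314 → bucket 8
757 → bucket 6
460 → bucket 6 (collision)
136 → bucket 6 (collision)
196 → bucket 0
301 → bucket 3
392 → bucket 2
487 → bucket 6 (collision)
Final buckets:
0: 196
1: —
2: 392
3: 301
4: —
5: —
6: 757 -> 460 -> 136 -> 487
7: —
8: 314

4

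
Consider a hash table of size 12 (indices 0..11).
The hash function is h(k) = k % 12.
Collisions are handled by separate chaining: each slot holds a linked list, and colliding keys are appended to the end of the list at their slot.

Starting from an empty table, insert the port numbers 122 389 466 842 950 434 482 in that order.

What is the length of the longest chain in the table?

5

Insert 122: h=2, bucket 2 empty -> new chain.
Insert 389: h=5, bucket 5 empty -> new chain.
Insert 466: h=10, bucket 10 empty -> new chain.
Insert 842: h=2, bucket 2 nonempty -> append to chain.
Insert 950: h=2, bucket 2 nonempty -> append to chain.
Insert 434: h=2, bucket 2 nonempty -> append to chain.
Insert 482: h=2, bucket 2 nonempty -> append to chain.
Final buckets:
0: .
1: .
2: 122 -> 842 -> 950 -> 434 -> 482
3: .
4: .
5: 389
6: .
7: .
8: .
9: .
10: 466
11: .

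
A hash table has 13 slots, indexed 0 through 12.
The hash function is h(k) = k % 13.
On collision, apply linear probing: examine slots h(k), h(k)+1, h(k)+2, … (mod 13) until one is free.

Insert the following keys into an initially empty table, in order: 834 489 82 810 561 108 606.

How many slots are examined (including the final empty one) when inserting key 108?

3

834 hashes to 2; slot 2 is free -> place at 2.
489 hashes to 8; slot 8 is free -> place at 8.
82 hashes to 4; slot 4 is free -> place at 4.
810 hashes to 4; 4 taken -> place at 5.
561 hashes to 2; 2 taken -> place at 3.
108 hashes to 4; 4,5 taken -> place at 6.
606 hashes to 8; 8 taken -> place at 9.
Table: [-, -, 834, 561, 82, 810, 108, -, 489, 606, -, -, -]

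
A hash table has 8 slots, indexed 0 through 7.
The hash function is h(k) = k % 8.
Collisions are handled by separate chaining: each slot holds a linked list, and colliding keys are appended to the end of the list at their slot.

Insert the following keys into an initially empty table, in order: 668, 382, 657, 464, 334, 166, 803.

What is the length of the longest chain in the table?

3

668 → bucket 4
382 → bucket 6
657 → bucket 1
464 → bucket 0
334 → bucket 6 (collision)
166 → bucket 6 (collision)
803 → bucket 3
Final buckets:
0: 464
1: 657
2: -
3: 803
4: 668
5: -
6: 382 -> 334 -> 166
7: -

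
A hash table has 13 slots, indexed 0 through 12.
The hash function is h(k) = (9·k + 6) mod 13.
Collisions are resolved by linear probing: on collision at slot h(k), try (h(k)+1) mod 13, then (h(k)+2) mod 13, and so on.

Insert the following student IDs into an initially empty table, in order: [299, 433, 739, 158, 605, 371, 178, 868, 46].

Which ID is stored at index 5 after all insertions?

299: h=6 => slot 6
433: h=3 => slot 3
739: h=1 => slot 1
158: h=11 => slot 11
605: h=4 => slot 4
371: h=4, probe 4,5 => slot 5
178: h=9 => slot 9
868: h=5, probe 5,6,7 => slot 7
46: h=4, probe 4,5,6,7,8 => slot 8
Table: [—, 739, —, 433, 605, 371, 299, 868, 46, 178, —, 158, —]

371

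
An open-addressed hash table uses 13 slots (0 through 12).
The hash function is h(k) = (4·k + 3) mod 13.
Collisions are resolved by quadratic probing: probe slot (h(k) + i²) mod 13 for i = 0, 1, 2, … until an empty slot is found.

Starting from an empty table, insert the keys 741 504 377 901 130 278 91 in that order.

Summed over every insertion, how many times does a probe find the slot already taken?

10

741 hashes to 3; slot 3 is free -> place at 3.
504 hashes to 4; slot 4 is free -> place at 4.
377 hashes to 3; 3,4 taken -> place at 7.
901 hashes to 6; slot 6 is free -> place at 6.
130 hashes to 3; 3,4,7 taken -> place at 12.
278 hashes to 10; slot 10 is free -> place at 10.
91 hashes to 3; 3,4,7,12,6 taken -> place at 2.
Table: [-, -, 91, 741, 504, -, 901, 377, -, -, 278, -, 130]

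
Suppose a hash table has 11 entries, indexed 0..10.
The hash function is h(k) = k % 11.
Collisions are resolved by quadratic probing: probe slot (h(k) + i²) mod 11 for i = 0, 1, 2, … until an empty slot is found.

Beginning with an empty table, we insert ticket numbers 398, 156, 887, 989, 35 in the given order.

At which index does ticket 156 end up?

3

398 hashes to 2; slot 2 is free -> place at 2.
156 hashes to 2; 2 taken -> place at 3.
887 hashes to 7; slot 7 is free -> place at 7.
989 hashes to 10; slot 10 is free -> place at 10.
35 hashes to 2; 2,3 taken -> place at 6.
Table: [., ., 398, 156, ., ., 35, 887, ., ., 989]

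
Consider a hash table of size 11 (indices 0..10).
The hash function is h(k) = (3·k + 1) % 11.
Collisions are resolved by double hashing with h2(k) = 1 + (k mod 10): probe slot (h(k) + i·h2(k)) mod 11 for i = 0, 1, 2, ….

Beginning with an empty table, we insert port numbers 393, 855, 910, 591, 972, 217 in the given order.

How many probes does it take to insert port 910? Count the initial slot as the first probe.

393: h=3 => slot 3
855: h=3, h2=6, probe 3,9 => slot 9
910: h=3, h2=1, probe 3,4 => slot 4
591: h=3, h2=2, probe 3,5 => slot 5
972: h=2 => slot 2
217: h=3, h2=8, probe 3,0 => slot 0
Table: [217, _, 972, 393, 910, 591, _, _, _, 855, _]

2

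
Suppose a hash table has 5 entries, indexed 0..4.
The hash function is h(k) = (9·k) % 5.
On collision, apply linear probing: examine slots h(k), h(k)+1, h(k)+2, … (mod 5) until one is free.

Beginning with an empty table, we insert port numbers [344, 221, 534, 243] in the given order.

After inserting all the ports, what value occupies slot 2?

344: h=1 → slot 1
221: h=4 → slot 4
534: h=1, probe 1,2 → slot 2
243: h=2, probe 2,3 → slot 3
Table: [—, 344, 534, 243, 221]

534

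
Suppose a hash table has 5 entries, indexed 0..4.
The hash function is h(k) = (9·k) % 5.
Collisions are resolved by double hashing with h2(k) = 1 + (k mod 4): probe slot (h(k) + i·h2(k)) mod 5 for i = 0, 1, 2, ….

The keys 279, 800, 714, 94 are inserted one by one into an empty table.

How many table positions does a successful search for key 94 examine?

3

279 hashes to 1; slot 1 is free → place at 1.
800 hashes to 0; slot 0 is free → place at 0.
714 hashes to 1, h2=3; 1 taken → place at 4.
94 hashes to 1, h2=3; 1,4 taken → place at 2.
Table: [800, 279, 94, ∅, 714]
Lookup 94: h=1, h2=3, probe 1,4,2 → found at 2.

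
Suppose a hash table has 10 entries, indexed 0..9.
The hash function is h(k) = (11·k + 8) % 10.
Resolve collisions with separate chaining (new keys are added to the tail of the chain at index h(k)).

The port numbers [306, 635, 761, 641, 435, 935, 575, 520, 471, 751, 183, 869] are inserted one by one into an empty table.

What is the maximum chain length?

Insert 306: h=4, bucket 4 empty -> new chain.
Insert 635: h=3, bucket 3 empty -> new chain.
Insert 761: h=9, bucket 9 empty -> new chain.
Insert 641: h=9, bucket 9 nonempty -> append to chain.
Insert 435: h=3, bucket 3 nonempty -> append to chain.
Insert 935: h=3, bucket 3 nonempty -> append to chain.
Insert 575: h=3, bucket 3 nonempty -> append to chain.
Insert 520: h=8, bucket 8 empty -> new chain.
Insert 471: h=9, bucket 9 nonempty -> append to chain.
Insert 751: h=9, bucket 9 nonempty -> append to chain.
Insert 183: h=1, bucket 1 empty -> new chain.
Insert 869: h=7, bucket 7 empty -> new chain.
Final buckets:
0: ∅
1: 183
2: ∅
3: 635 -> 435 -> 935 -> 575
4: 306
5: ∅
6: ∅
7: 869
8: 520
9: 761 -> 641 -> 471 -> 751

4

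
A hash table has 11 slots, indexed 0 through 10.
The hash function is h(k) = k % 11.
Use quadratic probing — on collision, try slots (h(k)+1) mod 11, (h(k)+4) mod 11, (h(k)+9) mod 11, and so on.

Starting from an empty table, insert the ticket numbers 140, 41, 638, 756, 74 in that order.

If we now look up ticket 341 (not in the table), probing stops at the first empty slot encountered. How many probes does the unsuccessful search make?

140: h=8 → slot 8
41: h=8, probe 8,9 → slot 9
638: h=0 → slot 0
756: h=8, probe 8,9,1 → slot 1
74: h=8, probe 8,9,1,6 → slot 6
Table: [638, 756, ∅, ∅, ∅, ∅, 74, ∅, 140, 41, ∅]
Lookup 341: h=0, probe 0,1,4 → slot 4 empty, not found.

3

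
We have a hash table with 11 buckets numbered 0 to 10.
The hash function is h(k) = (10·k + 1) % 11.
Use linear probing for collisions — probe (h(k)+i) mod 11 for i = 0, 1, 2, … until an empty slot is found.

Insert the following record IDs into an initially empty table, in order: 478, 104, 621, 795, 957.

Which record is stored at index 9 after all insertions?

478 hashes to 7; slot 7 is free → place at 7.
104 hashes to 7; 7 taken → place at 8.
621 hashes to 7; 7,8 taken → place at 9.
795 hashes to 9; 9 taken → place at 10.
957 hashes to 1; slot 1 is free → place at 1.
Table: [∅, 957, ∅, ∅, ∅, ∅, ∅, 478, 104, 621, 795]

621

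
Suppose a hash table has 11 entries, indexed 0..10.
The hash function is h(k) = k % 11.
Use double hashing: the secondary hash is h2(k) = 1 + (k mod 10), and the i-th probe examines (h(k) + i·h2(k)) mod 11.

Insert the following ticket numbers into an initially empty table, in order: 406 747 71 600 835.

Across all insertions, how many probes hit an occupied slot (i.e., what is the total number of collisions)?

406 hashes to 10; slot 10 is free -> place at 10.
747 hashes to 10, h2=8; 10 taken -> place at 7.
71 hashes to 5; slot 5 is free -> place at 5.
600 hashes to 6; slot 6 is free -> place at 6.
835 hashes to 10, h2=6; 10,5 taken -> place at 0.
Table: [835, ., ., ., ., 71, 600, 747, ., ., 406]

3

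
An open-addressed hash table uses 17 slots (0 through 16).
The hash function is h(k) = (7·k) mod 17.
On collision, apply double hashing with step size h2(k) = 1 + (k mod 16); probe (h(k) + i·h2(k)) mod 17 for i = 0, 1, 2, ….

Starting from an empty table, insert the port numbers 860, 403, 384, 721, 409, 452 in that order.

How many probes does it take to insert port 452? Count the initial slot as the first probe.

860 hashes to 2; slot 2 is free -> place at 2.
403 hashes to 16; slot 16 is free -> place at 16.
384 hashes to 2, h2=1; 2 taken -> place at 3.
721 hashes to 15; slot 15 is free -> place at 15.
409 hashes to 7; slot 7 is free -> place at 7.
452 hashes to 2, h2=5; 2,7 taken -> place at 12.
Table: [-, -, 860, 384, -, -, -, 409, -, -, -, -, 452, -, -, 721, 403]

3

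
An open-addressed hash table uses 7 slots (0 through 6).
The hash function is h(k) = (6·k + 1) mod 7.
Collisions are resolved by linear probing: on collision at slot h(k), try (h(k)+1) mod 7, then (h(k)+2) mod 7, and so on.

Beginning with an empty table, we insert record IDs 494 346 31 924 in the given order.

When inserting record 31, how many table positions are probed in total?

494 hashes to 4; slot 4 is free => place at 4.
346 hashes to 5; slot 5 is free => place at 5.
31 hashes to 5; 5 taken => place at 6.
924 hashes to 1; slot 1 is free => place at 1.
Table: [∅, 924, ∅, ∅, 494, 346, 31]

2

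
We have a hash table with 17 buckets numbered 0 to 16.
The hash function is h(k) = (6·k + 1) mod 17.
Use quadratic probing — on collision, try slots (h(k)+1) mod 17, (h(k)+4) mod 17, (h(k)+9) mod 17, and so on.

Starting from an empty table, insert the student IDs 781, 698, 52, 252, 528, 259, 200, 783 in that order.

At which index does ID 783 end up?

16

781 hashes to 12; slot 12 is free -> place at 12.
698 hashes to 7; slot 7 is free -> place at 7.
52 hashes to 7; 7 taken -> place at 8.
252 hashes to 0; slot 0 is free -> place at 0.
528 hashes to 7; 7,8 taken -> place at 11.
259 hashes to 8; 8 taken -> place at 9.
200 hashes to 11; 11,12 taken -> place at 15.
783 hashes to 7; 7,8,11 taken -> place at 16.
Table: [252, -, -, -, -, -, -, 698, 52, 259, -, 528, 781, -, -, 200, 783]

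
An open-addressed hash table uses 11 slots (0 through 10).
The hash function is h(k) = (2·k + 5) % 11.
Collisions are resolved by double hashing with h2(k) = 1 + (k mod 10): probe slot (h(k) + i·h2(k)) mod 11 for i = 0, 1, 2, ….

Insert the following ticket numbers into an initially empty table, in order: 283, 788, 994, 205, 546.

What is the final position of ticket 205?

Insert 283: h=10, slot 10 empty → index 10.
Insert 788: h=8, slot 8 empty → index 8.
Insert 994: h=2, slot 2 empty → index 2.
Insert 205: h=8, h2=6, slot 8 occupied → index 3.
Insert 546: h=8, h2=7, slot 8 occupied → index 4.
Table: [—, —, 994, 205, 546, —, —, —, 788, —, 283]

3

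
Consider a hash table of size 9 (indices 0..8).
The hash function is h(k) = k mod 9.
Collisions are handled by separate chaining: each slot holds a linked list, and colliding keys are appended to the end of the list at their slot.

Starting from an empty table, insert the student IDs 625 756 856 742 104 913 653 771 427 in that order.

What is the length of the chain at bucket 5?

2

Insert 625: h=4, bucket 4 empty -> new chain.
Insert 756: h=0, bucket 0 empty -> new chain.
Insert 856: h=1, bucket 1 empty -> new chain.
Insert 742: h=4, bucket 4 nonempty -> append to chain.
Insert 104: h=5, bucket 5 empty -> new chain.
Insert 913: h=4, bucket 4 nonempty -> append to chain.
Insert 653: h=5, bucket 5 nonempty -> append to chain.
Insert 771: h=6, bucket 6 empty -> new chain.
Insert 427: h=4, bucket 4 nonempty -> append to chain.
Final buckets:
0: 756
1: 856
2: -
3: -
4: 625 -> 742 -> 913 -> 427
5: 104 -> 653
6: 771
7: -
8: -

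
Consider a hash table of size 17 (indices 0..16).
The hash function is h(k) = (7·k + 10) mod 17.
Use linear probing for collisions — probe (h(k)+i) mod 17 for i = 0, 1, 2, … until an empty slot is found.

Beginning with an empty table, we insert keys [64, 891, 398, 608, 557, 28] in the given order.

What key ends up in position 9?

64: h=16 => slot 16
891: h=8 => slot 8
398: h=8, probe 8,9 => slot 9
608: h=16, probe 16,0 => slot 0
557: h=16, probe 16,0,1 => slot 1
28: h=2 => slot 2
Table: [608, 557, 28, _, _, _, _, _, 891, 398, _, _, _, _, _, _, 64]

398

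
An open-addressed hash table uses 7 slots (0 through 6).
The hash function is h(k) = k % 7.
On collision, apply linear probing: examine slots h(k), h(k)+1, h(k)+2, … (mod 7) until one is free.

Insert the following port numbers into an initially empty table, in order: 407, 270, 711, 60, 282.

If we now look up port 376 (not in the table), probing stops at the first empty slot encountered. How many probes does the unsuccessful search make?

3

407 hashes to 1; slot 1 is free => place at 1.
270 hashes to 4; slot 4 is free => place at 4.
711 hashes to 4; 4 taken => place at 5.
60 hashes to 4; 4,5 taken => place at 6.
282 hashes to 2; slot 2 is free => place at 2.
Table: [_, 407, 282, _, 270, 711, 60]
Lookup 376: h=5, probe 5,6,0 → slot 0 empty, not found.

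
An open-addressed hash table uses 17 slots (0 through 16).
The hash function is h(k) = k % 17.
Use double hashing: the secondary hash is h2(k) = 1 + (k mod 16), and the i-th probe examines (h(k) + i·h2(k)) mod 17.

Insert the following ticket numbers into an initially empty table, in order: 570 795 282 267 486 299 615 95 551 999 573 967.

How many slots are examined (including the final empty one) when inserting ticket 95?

Insert 570: h=9, slot 9 empty -> index 9.
Insert 795: h=13, slot 13 empty -> index 13.
Insert 282: h=10, slot 10 empty -> index 10.
Insert 267: h=12, slot 12 empty -> index 12.
Insert 486: h=10, h2=7, slot 10 occupied -> index 0.
Insert 299: h=10, h2=12, slot 10 occupied -> index 5.
Insert 615: h=3, slot 3 empty -> index 3.
Insert 95: h=10, h2=16, slots 10,9 occupied -> index 8.
Insert 551: h=7, slot 7 empty -> index 7.
Insert 999: h=13, h2=8, slot 13 occupied -> index 4.
Insert 573: h=12, h2=14, slots 12,9 occupied -> index 6.
Insert 967: h=15, slot 15 empty -> index 15.
Table: [486, _, _, 615, 999, 299, 573, 551, 95, 570, 282, _, 267, 795, _, 967, _]

3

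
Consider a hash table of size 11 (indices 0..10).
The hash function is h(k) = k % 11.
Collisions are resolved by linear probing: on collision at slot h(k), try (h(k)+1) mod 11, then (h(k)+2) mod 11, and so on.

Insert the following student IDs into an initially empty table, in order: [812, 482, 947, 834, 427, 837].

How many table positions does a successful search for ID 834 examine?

3

Insert 812: h=9, slot 9 empty => index 9.
Insert 482: h=9, slot 9 occupied => index 10.
Insert 947: h=1, slot 1 empty => index 1.
Insert 834: h=9, slots 9,10 occupied => index 0.
Insert 427: h=9, slots 9,10,0,1 occupied => index 2.
Insert 837: h=1, slots 1,2 occupied => index 3.
Table: [834, 947, 427, 837, —, —, —, —, —, 812, 482]
Lookup 834: h=9, probe 9,10,0 → found at 0.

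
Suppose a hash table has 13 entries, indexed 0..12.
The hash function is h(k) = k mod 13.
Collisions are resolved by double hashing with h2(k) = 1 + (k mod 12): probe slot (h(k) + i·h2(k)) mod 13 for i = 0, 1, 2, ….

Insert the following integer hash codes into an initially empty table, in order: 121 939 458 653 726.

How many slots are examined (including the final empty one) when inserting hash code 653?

Insert 121: h=4, slot 4 empty → index 4.
Insert 939: h=3, slot 3 empty → index 3.
Insert 458: h=3, h2=3, slot 3 occupied → index 6.
Insert 653: h=3, h2=6, slot 3 occupied → index 9.
Insert 726: h=11, slot 11 empty → index 11.
Table: [∅, ∅, ∅, 939, 121, ∅, 458, ∅, ∅, 653, ∅, 726, ∅]

2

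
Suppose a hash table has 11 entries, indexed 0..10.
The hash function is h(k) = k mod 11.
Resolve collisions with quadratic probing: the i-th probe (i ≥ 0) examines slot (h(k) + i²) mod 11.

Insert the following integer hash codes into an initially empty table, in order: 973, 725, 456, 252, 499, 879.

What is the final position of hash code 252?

973 hashes to 5; slot 5 is free → place at 5.
725 hashes to 10; slot 10 is free → place at 10.
456 hashes to 5; 5 taken → place at 6.
252 hashes to 10; 10 taken → place at 0.
499 hashes to 4; slot 4 is free → place at 4.
879 hashes to 10; 10,0 taken → place at 3.
Table: [252, —, —, 879, 499, 973, 456, —, —, —, 725]

0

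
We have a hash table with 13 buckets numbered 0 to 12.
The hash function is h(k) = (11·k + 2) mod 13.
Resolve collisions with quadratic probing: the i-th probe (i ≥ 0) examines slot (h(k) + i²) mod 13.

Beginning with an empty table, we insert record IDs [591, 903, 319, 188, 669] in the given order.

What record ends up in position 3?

591

591: h=3 → slot 3
903: h=3, probe 3,4 → slot 4
319: h=1 → slot 1
188: h=3, probe 3,4,7 → slot 7
669: h=3, probe 3,4,7,12 → slot 12
Table: [., 319, ., 591, 903, ., ., 188, ., ., ., ., 669]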